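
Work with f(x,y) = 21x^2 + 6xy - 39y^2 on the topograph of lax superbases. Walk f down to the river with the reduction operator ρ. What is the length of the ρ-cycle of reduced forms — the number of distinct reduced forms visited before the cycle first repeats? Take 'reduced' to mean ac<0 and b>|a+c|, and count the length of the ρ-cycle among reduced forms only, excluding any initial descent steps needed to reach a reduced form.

D = 3312, ⌊√D⌋ = 57
descent: ρ → (-39,-6,21)
descent: ρ → (21,48,-12)  [lands on river]
river: ρ → (-12,48,21)
river: ρ → (21,36,-24)
river: ρ → (-24,12,33)
river: ρ → (33,54,-3)
river: ρ → (-3,54,33)
river: ρ → (33,12,-24)
river: ρ → (-24,36,21)
ρ-cycle length = 8 (tail of 2 descent steps not counted)

8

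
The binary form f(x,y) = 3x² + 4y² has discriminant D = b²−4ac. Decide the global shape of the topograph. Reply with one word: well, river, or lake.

D = b²−4ac = 0² − 4·3·4 = -48
D < 0 ⇒ definite ⇒ every region one sign ⇒ single well

well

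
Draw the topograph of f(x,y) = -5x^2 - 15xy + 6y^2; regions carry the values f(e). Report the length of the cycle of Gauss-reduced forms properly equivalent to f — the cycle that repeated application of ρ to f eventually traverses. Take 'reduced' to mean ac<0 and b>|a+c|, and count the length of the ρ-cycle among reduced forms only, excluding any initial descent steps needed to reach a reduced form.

D = 345, ⌊√D⌋ = 18
descent: ρ → (6,15,-5)  [lands on river]
river: ρ → (-5,15,6)
river: ρ → (6,9,-11)
river: ρ → (-11,13,4)
river: ρ → (4,11,-14)
river: ρ → (-14,17,1)
river: ρ → (1,17,-14)
river: ρ → (-14,11,4)
river: ρ → (4,13,-11)
river: ρ → (-11,9,6)
ρ-cycle length = 10 (tail of 1 descent step not counted)

10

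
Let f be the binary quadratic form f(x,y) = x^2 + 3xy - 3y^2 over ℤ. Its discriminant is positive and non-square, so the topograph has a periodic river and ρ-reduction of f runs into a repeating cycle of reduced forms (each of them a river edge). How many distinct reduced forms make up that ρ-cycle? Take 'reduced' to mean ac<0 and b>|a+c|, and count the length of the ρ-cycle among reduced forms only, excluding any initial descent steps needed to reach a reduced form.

D = 21, ⌊√D⌋ = 4
river: ρ → (-3,3,1)
river: ρ → (1,3,-3)
ρ-cycle length = 2 (tail of 0 descent steps not counted)

2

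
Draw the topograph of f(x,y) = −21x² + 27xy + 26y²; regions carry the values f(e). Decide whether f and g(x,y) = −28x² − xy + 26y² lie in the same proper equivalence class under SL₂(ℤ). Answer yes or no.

D₁ = 2913, D₂ = 2913
river cycle of f (length 10): (26, 25, -22), (-22, 19, 29), (29, 39, -12), (-12, 33, 38), (38, 43, -7), (-7, 41, 44), (44, 47, -4), (-4, 49, 32), (32, 15, -21), (-21, 27, 26)
river cycle of g (length 4): (26, 53, -1), (-1, 53, 26), (26, 51, -3), (-3, 51, 26)
cycles differ ⇒ inequivalent

no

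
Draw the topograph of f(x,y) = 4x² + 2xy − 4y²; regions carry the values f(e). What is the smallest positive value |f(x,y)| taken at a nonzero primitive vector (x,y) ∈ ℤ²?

river: ρ → (-4,6,2)
river: ρ → (2,6,-4)
river: ρ → (-4,2,4)
river: ρ → (4,6,-2)
river: ρ → (-2,6,4)
river: ρ → (4,2,-4)
closes: descent 0, river 6
min |a| on river = 2

2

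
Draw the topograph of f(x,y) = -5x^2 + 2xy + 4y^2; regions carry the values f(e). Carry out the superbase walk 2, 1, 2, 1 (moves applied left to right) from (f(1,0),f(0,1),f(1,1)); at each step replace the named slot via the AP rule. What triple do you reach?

start (-5,4,1) = (f(1,0),f(0,1),f(1,1))
replace slot 2: 2·((-5)+1) − 4 = -12 → (-5,-12,1)
replace slot 1: 2·((-12)+1) − (-5) = -17 → (-17,-12,1)
replace slot 2: 2·((-17)+1) − (-12) = -20 → (-17,-20,1)
replace slot 1: 2·((-20)+1) − (-17) = -21 → (-21,-20,1)

-21,-20,1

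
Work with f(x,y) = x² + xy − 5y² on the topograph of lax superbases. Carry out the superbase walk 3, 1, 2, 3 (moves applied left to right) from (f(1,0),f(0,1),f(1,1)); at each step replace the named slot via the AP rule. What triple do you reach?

start (1,-5,-3) = (f(1,0),f(0,1),f(1,1))
replace slot 3: 2·(1+(-5)) − (-3) = -5 → (1,-5,-5)
replace slot 1: 2·((-5)+(-5)) − 1 = -21 → (-21,-5,-5)
replace slot 2: 2·((-21)+(-5)) − (-5) = -47 → (-21,-47,-5)
replace slot 3: 2·((-21)+(-47)) − (-5) = -131 → (-21,-47,-131)

-21,-47,-131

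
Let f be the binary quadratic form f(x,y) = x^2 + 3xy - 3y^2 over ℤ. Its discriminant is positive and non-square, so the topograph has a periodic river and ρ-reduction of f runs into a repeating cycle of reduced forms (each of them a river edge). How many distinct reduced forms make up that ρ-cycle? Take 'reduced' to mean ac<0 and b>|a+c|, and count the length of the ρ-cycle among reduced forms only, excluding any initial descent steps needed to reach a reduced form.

D = 21, ⌊√D⌋ = 4
river: ρ → (-3,3,1)
river: ρ → (1,3,-3)
ρ-cycle length = 2 (tail of 0 descent steps not counted)

2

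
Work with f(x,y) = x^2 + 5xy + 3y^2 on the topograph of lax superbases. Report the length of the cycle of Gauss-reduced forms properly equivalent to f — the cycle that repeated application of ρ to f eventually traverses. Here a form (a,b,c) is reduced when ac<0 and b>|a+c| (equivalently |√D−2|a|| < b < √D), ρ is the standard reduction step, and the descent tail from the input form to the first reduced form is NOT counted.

D = 13, ⌊√D⌋ = 3
descent: ρ → (3,1,-1)
descent: ρ → (-1,3,1)  [lands on river]
river: ρ → (1,3,-1)
ρ-cycle length = 2 (tail of 2 descent steps not counted)

2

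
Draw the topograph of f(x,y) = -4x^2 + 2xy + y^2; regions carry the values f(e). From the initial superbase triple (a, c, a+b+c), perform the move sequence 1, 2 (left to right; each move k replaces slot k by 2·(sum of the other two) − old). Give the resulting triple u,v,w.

start (-4,1,-1) = (f(1,0),f(0,1),f(1,1))
replace slot 1: 2·(1+(-1)) − (-4) = 4 → (4,1,-1)
replace slot 2: 2·(4+(-1)) − 1 = 5 → (4,5,-1)

4,5,-1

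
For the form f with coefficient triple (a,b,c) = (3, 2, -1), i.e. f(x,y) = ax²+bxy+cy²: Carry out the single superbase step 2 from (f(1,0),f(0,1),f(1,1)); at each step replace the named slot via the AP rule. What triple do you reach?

start (3,-1,4) = (f(1,0),f(0,1),f(1,1))
replace slot 2: 2·(3+4) − (-1) = 15 → (3,15,4)

3,15,4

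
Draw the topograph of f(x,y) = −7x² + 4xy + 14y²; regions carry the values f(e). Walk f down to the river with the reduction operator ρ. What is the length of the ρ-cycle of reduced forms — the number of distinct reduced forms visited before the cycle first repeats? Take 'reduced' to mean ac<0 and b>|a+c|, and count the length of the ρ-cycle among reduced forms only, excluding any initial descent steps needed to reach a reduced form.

D = 408, ⌊√D⌋ = 20
descent: ρ → (14,-4,-7)
descent: ρ → (-7,18,3)  [lands on river]
river: ρ → (3,18,-7)
river: ρ → (-7,10,11)
river: ρ → (11,12,-6)
river: ρ → (-6,12,11)
river: ρ → (11,10,-7)
ρ-cycle length = 6 (tail of 2 descent steps not counted)

6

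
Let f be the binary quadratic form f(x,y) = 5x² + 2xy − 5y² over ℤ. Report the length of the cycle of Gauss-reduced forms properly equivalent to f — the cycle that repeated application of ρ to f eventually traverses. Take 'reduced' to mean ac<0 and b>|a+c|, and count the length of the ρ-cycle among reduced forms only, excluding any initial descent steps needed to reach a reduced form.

D = 104, ⌊√D⌋ = 10
river: ρ → (-5,8,2)
river: ρ → (2,8,-5)
river: ρ → (-5,2,5)
river: ρ → (5,8,-2)
river: ρ → (-2,8,5)
river: ρ → (5,2,-5)
ρ-cycle length = 6 (tail of 0 descent steps not counted)

6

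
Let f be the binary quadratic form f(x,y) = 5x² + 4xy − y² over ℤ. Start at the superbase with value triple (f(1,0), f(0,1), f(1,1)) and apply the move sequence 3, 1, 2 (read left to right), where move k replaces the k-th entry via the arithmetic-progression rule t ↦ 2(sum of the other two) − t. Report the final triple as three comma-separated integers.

start (5,-1,8) = (f(1,0),f(0,1),f(1,1))
replace slot 3: 2·(5+(-1)) − 8 = 0 → (5,-1,0)
replace slot 1: 2·((-1)+0) − 5 = -7 → (-7,-1,0)
replace slot 2: 2·((-7)+0) − (-1) = -13 → (-7,-13,0)

-7,-13,0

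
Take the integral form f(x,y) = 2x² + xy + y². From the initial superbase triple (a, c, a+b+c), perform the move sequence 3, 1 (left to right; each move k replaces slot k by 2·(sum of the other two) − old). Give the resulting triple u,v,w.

start (2,1,4) = (f(1,0),f(0,1),f(1,1))
replace slot 3: 2·(2+1) − 4 = 2 → (2,1,2)
replace slot 1: 2·(1+2) − 2 = 4 → (4,1,2)

4,1,2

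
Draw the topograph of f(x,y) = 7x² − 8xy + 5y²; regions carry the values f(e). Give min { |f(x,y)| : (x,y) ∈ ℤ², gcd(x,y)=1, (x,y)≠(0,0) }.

translate: b→6 (≡-8 mod 14), so (7,-8,5)→(7,6,4)
flip: (7,6,4)→(4,-6,7)
translate: b→2 (≡-6 mod 8), so (4,-6,7)→(4,2,5)
reduced (well bottom): (4,2,5) with a≤c, −a<b≤a
well minimum = a = 4

4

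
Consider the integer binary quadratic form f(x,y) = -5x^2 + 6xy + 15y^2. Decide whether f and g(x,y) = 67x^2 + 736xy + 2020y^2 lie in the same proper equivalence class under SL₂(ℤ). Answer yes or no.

D₁ = 336, D₂ = 336
river cycle of f (length 4): (-5, 16, 4), (4, 16, -5), (-5, 14, 7), (7, 14, -5)
river cycle of g (length 4): (-5, 16, 4), (4, 16, -5), (-5, 14, 7), (7, 14, -5)
cycles coincide ⇒ equivalent

yes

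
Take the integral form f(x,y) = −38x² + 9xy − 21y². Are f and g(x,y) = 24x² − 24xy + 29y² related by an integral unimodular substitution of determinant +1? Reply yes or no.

D₁ = -3111, D₂ = -2208
discriminants differ ⇒ not SL₂(ℤ)-equivalent

no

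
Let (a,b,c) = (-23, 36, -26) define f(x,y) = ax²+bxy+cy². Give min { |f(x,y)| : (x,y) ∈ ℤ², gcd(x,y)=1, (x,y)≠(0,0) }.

translate: b→10 (≡-36 mod 46), so (23,-36,26)→(23,10,13)
flip: (23,10,13)→(13,-10,23)
reduced (well bottom): (13,-10,23) with a≤c, −a<b≤a
well minimum |f| = |-13| = 13 (negative-definite)

13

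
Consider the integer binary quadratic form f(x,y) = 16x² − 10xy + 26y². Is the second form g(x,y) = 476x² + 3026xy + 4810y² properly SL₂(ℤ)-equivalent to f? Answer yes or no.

D₁ = -1564, D₂ = -1564
f: reduced (well bottom): (16,-10,26) with a≤c, −a<b≤a
g: translate: b→170 (≡3026 mod 952), so (476,3026,4810)→(476,170,16)
g: flip: (476,170,16)→(16,-170,476)
g: translate: b→-10 (≡-170 mod 32), so (16,-170,476)→(16,-10,26)
g: reduced (well bottom): (16,-10,26) with a≤c, −a<b≤a
reduced forms (16, -10, 26) vs (16, -10, 26) ⇒ equivalent

yes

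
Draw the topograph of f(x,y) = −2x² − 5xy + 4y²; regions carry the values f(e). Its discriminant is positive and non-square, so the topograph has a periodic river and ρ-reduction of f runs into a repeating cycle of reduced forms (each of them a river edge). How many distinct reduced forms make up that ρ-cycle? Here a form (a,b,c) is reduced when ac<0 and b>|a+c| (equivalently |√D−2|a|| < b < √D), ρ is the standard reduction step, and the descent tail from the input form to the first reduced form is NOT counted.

D = 57, ⌊√D⌋ = 7
descent: ρ → (4,5,-2)  [lands on river]
river: ρ → (-2,7,1)
river: ρ → (1,7,-2)
river: ρ → (-2,5,4)
river: ρ → (4,3,-3)
river: ρ → (-3,3,4)
ρ-cycle length = 6 (tail of 1 descent step not counted)

6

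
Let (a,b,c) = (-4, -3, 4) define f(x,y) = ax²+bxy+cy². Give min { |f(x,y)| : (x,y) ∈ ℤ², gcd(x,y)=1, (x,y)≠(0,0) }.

descent: ρ → (4,3,-4)  [lands on river]
river: ρ → (-4,5,3)
river: ρ → (3,7,-2)
river: ρ → (-2,5,6)
river: ρ → (6,7,-1)
river: ρ → (-1,7,6)
river: ρ → (6,5,-2)
river: ρ → (-2,7,3)
river: ρ → (3,5,-4)
river: ρ → (-4,3,4)
river: ρ → (4,5,-3)
river: ρ → (-3,7,2)
river: ρ → (2,5,-6)
river: ρ → (-6,7,1)
river: ρ → (1,7,-6)
river: ρ → (-6,5,2)
river: ρ → (2,7,-3)
river: ρ → (-3,5,4)
closes: descent 1, river 18
min |a| on river = 1

1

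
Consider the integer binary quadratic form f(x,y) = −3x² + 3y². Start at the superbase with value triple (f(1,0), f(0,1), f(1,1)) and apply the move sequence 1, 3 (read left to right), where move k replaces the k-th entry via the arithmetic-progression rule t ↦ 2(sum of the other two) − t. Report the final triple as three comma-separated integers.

start (-3,3,0) = (f(1,0),f(0,1),f(1,1))
replace slot 1: 2·(3+0) − (-3) = 9 → (9,3,0)
replace slot 3: 2·(9+3) − 0 = 24 → (9,3,24)

9,3,24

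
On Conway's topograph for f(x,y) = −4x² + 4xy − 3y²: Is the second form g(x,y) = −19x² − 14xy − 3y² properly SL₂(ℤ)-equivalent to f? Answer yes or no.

D₁ = -32, D₂ = -32
f is negative-definite; reduce −f:
−f: translate: b→4 (≡-4 mod 8), so (4,-4,3)→(4,4,3)
−f: flip: (4,4,3)→(3,-4,4)
−f: translate: b→2 (≡-4 mod 6), so (3,-4,4)→(3,2,3)
−f: reduced (well bottom): (3,2,3) with a≤c, −a<b≤a
flip sign back: reduced form of f is (-3,-2,-3)
g is negative-definite; reduce −g:
−g: flip: (19,14,3)→(3,-14,19)
−g: translate: b→-2 (≡-14 mod 6), so (3,-14,19)→(3,-2,3)
−g: flip: (3,-2,3)→(3,2,3)
−g: reduced (well bottom): (3,2,3) with a≤c, −a<b≤a
flip sign back: reduced form of g is (-3,-2,-3)
reduced forms (-3, -2, -3) vs (-3, -2, -3) ⇒ equivalent

yes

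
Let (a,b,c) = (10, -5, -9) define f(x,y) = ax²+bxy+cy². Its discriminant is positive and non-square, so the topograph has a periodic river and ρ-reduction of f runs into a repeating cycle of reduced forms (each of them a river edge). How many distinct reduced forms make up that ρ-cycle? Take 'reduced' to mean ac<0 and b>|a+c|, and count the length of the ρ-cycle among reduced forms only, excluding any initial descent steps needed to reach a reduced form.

D = 385, ⌊√D⌋ = 19
descent: ρ → (-9,5,10)  [lands on river]
river: ρ → (10,15,-4)
river: ρ → (-4,17,6)
river: ρ → (6,19,-1)
river: ρ → (-1,19,6)
river: ρ → (6,17,-4)
river: ρ → (-4,15,10)
river: ρ → (10,5,-9)
river: ρ → (-9,13,6)
river: ρ → (6,11,-11)
river: ρ → (-11,11,6)
river: ρ → (6,13,-9)
ρ-cycle length = 12 (tail of 1 descent step not counted)

12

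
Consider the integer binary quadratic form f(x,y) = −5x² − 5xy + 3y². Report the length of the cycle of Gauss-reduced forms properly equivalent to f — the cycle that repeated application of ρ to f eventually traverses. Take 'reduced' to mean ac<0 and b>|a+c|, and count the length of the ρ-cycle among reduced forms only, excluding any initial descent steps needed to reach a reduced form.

D = 85, ⌊√D⌋ = 9
descent: ρ → (3,5,-5)  [lands on river]
river: ρ → (-5,5,3)
river: ρ → (3,7,-3)
river: ρ → (-3,5,5)
river: ρ → (5,5,-3)
river: ρ → (-3,7,3)
ρ-cycle length = 6 (tail of 1 descent step not counted)

6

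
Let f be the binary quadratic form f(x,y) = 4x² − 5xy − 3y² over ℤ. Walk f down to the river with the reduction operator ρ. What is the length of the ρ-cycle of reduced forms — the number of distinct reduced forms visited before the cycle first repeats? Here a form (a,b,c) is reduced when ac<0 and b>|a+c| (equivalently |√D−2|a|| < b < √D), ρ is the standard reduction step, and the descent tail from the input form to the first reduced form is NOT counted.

D = 73, ⌊√D⌋ = 8
descent: ρ → (-3,5,4)  [lands on river]
river: ρ → (4,3,-4)
river: ρ → (-4,5,3)
river: ρ → (3,7,-2)
river: ρ → (-2,5,6)
river: ρ → (6,7,-1)
river: ρ → (-1,7,6)
river: ρ → (6,5,-2)
river: ρ → (-2,7,3)
river: ρ → (3,5,-4)
river: ρ → (-4,3,4)
river: ρ → (4,5,-3)
river: ρ → (-3,7,2)
river: ρ → (2,5,-6)
river: ρ → (-6,7,1)
river: ρ → (1,7,-6)
river: ρ → (-6,5,2)
river: ρ → (2,7,-3)
ρ-cycle length = 18 (tail of 1 descent step not counted)

18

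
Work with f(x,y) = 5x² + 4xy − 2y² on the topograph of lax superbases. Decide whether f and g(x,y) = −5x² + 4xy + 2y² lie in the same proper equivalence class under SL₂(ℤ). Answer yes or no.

D₁ = 56, D₂ = 56
river cycle of f (length 4): (-2, 4, 5), (5, 6, -1), (-1, 6, 5), (5, 4, -2)
river cycle of g (length 4): (2, 4, -5), (-5, 6, 1), (1, 6, -5), (-5, 4, 2)
cycles differ ⇒ inequivalent

no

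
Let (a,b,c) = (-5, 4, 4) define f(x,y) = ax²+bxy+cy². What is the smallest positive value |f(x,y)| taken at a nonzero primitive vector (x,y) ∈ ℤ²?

river: ρ → (4,4,-5)
river: ρ → (-5,6,3)
river: ρ → (3,6,-5)
river: ρ → (-5,4,4)
closes: descent 0, river 4
min |a| on river = 3

3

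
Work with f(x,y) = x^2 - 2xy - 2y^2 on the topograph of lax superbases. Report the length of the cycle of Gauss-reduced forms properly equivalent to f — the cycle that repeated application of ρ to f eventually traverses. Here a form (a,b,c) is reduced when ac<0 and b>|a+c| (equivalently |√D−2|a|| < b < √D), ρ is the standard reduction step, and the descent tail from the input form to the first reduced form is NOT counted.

D = 12, ⌊√D⌋ = 3
descent: ρ → (-2,2,1)  [lands on river]
river: ρ → (1,2,-2)
ρ-cycle length = 2 (tail of 1 descent step not counted)

2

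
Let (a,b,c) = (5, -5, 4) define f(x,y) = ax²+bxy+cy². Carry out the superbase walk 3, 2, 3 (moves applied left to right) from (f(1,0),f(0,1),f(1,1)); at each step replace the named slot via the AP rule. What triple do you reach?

start (5,4,4) = (f(1,0),f(0,1),f(1,1))
replace slot 3: 2·(5+4) − 4 = 14 → (5,4,14)
replace slot 2: 2·(5+14) − 4 = 34 → (5,34,14)
replace slot 3: 2·(5+34) − 14 = 64 → (5,34,64)

5,34,64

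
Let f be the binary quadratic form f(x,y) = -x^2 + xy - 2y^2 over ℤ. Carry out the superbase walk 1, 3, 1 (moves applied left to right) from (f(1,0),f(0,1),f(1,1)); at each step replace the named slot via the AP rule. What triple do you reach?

start (-1,-2,-2) = (f(1,0),f(0,1),f(1,1))
replace slot 1: 2·((-2)+(-2)) − (-1) = -7 → (-7,-2,-2)
replace slot 3: 2·((-7)+(-2)) − (-2) = -16 → (-7,-2,-16)
replace slot 1: 2·((-2)+(-16)) − (-7) = -29 → (-29,-2,-16)

-29,-2,-16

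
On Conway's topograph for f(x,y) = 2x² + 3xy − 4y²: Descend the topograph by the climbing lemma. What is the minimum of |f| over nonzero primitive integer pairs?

river: ρ → (-4,5,1)
river: ρ → (1,5,-4)
river: ρ → (-4,3,2)
river: ρ → (2,5,-2)
river: ρ → (-2,3,4)
river: ρ → (4,5,-1)
river: ρ → (-1,5,4)
river: ρ → (4,3,-2)
river: ρ → (-2,5,2)
river: ρ → (2,3,-4)
closes: descent 0, river 10
min |a| on river = 1

1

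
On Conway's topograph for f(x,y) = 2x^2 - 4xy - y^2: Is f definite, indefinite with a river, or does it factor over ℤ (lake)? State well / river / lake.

D = b²−4ac = (-4)² − 4·2·(-1) = 24
D > 0 non-square ⇒ indefinite ⇒ periodic river

river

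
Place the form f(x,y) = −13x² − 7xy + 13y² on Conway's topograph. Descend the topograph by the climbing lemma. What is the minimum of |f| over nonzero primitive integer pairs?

descent: ρ → (13,7,-13)  [lands on river]
river: ρ → (-13,19,7)
river: ρ → (7,23,-7)
river: ρ → (-7,19,13)
closes: descent 1, river 4
min |a| on river = 7

7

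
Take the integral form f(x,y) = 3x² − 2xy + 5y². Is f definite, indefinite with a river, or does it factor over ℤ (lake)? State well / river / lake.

D = b²−4ac = (-2)² − 4·3·5 = -56
D < 0 ⇒ definite ⇒ every region one sign ⇒ single well

well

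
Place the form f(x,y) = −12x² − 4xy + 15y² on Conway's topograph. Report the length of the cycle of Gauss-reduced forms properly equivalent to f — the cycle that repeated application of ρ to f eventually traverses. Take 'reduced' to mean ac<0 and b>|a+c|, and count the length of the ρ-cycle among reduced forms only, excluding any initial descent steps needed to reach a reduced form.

D = 736, ⌊√D⌋ = 27
descent: ρ → (15,4,-12)  [lands on river]
river: ρ → (-12,20,7)
river: ρ → (7,22,-9)
river: ρ → (-9,14,15)
river: ρ → (15,16,-8)
river: ρ → (-8,16,15)
river: ρ → (15,14,-9)
river: ρ → (-9,22,7)
river: ρ → (7,20,-12)
river: ρ → (-12,4,15)
river: ρ → (15,26,-1)
river: ρ → (-1,26,15)
ρ-cycle length = 12 (tail of 1 descent step not counted)

12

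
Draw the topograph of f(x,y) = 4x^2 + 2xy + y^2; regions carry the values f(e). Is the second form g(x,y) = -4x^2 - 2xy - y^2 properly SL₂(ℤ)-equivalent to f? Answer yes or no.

D₁ = -12, D₂ = -12
f: flip: (4,2,1)→(1,-2,4)
f: translate: b→0 (≡-2 mod 2), so (1,-2,4)→(1,0,3)
f: reduced (well bottom): (1,0,3) with a≤c, −a<b≤a
g is negative-definite; reduce −g:
−g: flip: (4,2,1)→(1,-2,4)
−g: translate: b→0 (≡-2 mod 2), so (1,-2,4)→(1,0,3)
−g: reduced (well bottom): (1,0,3) with a≤c, −a<b≤a
flip sign back: reduced form of g is (-1,0,-3)
reduced forms (1, 0, 3) vs (-1, 0, -3) ⇒ inequivalent

no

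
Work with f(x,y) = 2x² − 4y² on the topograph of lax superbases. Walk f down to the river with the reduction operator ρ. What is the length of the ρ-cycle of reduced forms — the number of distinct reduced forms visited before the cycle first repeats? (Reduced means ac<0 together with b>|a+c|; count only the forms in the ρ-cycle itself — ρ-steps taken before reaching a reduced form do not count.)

D = 32, ⌊√D⌋ = 5
descent: ρ → (-4,0,2)
descent: ρ → (2,4,-2)  [lands on river]
river: ρ → (-2,4,2)
ρ-cycle length = 2 (tail of 2 descent steps not counted)

2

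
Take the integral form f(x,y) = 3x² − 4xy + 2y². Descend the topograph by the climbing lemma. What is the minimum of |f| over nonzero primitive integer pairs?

translate: b→2 (≡-4 mod 6), so (3,-4,2)→(3,2,1)
flip: (3,2,1)→(1,-2,3)
translate: b→0 (≡-2 mod 2), so (1,-2,3)→(1,0,2)
reduced (well bottom): (1,0,2) with a≤c, −a<b≤a
well minimum = a = 1

1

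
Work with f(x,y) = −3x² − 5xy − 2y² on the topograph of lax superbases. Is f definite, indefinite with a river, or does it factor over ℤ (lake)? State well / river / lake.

D = b²−4ac = (-5)² − 4·(-3)·(-2) = 1
D = 1² is a perfect square ⇒ form factors over ℤ ⇒ lakes

lake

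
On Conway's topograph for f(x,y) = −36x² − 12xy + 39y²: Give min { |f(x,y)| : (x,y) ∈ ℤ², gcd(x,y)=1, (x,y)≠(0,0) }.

descent: ρ → (39,12,-36)  [lands on river]
river: ρ → (-36,60,15)
river: ρ → (15,60,-36)
river: ρ → (-36,12,39)
river: ρ → (39,66,-9)
river: ρ → (-9,60,60)
river: ρ → (60,60,-9)
river: ρ → (-9,66,39)
closes: descent 1, river 8
min |a| on river = 9

9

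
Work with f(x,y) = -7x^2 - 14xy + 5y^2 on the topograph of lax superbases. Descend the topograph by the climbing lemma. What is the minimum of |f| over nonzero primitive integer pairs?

descent: ρ → (5,14,-7)  [lands on river]
river: ρ → (-7,14,5)
river: ρ → (5,16,-4)
river: ρ → (-4,16,5)
closes: descent 1, river 4
min |a| on river = 4

4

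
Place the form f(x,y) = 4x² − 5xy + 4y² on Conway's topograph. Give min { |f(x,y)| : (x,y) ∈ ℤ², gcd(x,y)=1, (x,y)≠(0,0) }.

translate: b→3 (≡-5 mod 8), so (4,-5,4)→(4,3,3)
flip: (4,3,3)→(3,-3,4)
translate: b→3 (≡-3 mod 6), so (3,-3,4)→(3,3,4)
reduced (well bottom): (3,3,4) with a≤c, −a<b≤a
well minimum = a = 3

3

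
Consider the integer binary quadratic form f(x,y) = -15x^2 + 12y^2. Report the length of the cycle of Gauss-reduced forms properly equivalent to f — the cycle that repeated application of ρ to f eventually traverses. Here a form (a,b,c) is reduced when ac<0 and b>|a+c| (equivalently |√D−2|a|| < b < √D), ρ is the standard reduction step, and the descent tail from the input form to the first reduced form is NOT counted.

D = 720, ⌊√D⌋ = 26
descent: ρ → (12,24,-3)  [lands on river]
river: ρ → (-3,24,12)
ρ-cycle length = 2 (tail of 1 descent step not counted)

2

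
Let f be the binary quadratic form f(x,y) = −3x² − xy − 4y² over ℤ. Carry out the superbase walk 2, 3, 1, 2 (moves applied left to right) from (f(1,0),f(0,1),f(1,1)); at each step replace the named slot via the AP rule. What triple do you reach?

start (-3,-4,-8) = (f(1,0),f(0,1),f(1,1))
replace slot 2: 2·((-3)+(-8)) − (-4) = -18 → (-3,-18,-8)
replace slot 3: 2·((-3)+(-18)) − (-8) = -34 → (-3,-18,-34)
replace slot 1: 2·((-18)+(-34)) − (-3) = -101 → (-101,-18,-34)
replace slot 2: 2·((-101)+(-34)) − (-18) = -252 → (-101,-252,-34)

-101,-252,-34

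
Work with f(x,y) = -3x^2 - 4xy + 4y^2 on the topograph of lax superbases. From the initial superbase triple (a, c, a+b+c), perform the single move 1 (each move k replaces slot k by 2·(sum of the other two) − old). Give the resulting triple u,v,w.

start (-3,4,-3) = (f(1,0),f(0,1),f(1,1))
replace slot 1: 2·(4+(-3)) − (-3) = 5 → (5,4,-3)

5,4,-3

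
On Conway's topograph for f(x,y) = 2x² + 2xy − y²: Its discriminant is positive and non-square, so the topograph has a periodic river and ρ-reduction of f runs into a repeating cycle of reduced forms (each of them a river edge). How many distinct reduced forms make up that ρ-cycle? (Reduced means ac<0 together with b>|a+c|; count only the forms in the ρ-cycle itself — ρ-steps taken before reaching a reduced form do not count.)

D = 12, ⌊√D⌋ = 3
river: ρ → (-1,2,2)
river: ρ → (2,2,-1)
ρ-cycle length = 2 (tail of 0 descent steps not counted)

2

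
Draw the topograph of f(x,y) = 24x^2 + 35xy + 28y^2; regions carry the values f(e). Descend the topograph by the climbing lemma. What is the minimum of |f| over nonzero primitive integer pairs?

translate: b→-13 (≡35 mod 48), so (24,35,28)→(24,-13,17)
flip: (24,-13,17)→(17,13,24)
reduced (well bottom): (17,13,24) with a≤c, −a<b≤a
well minimum = a = 17

17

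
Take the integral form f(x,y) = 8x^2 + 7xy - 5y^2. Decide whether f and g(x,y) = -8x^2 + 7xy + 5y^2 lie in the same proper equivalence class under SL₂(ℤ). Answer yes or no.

D₁ = 209, D₂ = 209
river cycle of f (length 12): (-5, 13, 2), (2, 11, -11), (-11, 11, 2), (2, 13, -5), (-5, 7, 8), (8, 9, -4), (-4, 7, 10), (10, 13, -1), (-1, 13, 10), (10, 7, -4), … (2 more)
river cycle of g (length 12): (5, 13, -2), (-2, 11, 11), (11, 11, -2), (-2, 13, 5), (5, 7, -8), (-8, 9, 4), (4, 7, -10), (-10, 13, 1), (1, 13, -10), (-10, 7, 4), … (2 more)
cycles differ ⇒ inequivalent

no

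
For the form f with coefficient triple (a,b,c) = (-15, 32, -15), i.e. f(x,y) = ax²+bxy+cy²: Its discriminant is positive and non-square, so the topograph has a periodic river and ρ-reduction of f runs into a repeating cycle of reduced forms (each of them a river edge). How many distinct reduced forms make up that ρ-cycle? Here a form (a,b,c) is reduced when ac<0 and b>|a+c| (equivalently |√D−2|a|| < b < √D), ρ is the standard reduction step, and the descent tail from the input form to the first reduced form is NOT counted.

D = 124, ⌊√D⌋ = 11
descent: ρ → (-15,-2,2)
descent: ρ → (2,10,-3)  [lands on river]
river: ρ → (-3,8,5)
river: ρ → (5,2,-6)
river: ρ → (-6,10,1)
river: ρ → (1,10,-6)
river: ρ → (-6,2,5)
river: ρ → (5,8,-3)
river: ρ → (-3,10,2)
ρ-cycle length = 8 (tail of 2 descent steps not counted)

8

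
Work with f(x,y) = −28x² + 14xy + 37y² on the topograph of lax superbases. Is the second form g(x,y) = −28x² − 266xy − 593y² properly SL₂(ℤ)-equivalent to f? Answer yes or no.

D₁ = 4340, D₂ = 4340
river cycle of f (length 12): (37, 60, -5), (-5, 60, 37), (37, 14, -28), (-28, 42, 23), (23, 50, -20), (-20, 30, 43), (43, 56, -7), (-7, 56, 43), (43, 30, -20), (-20, 50, 23), … (2 more)
river cycle of g (length 12): (-28, 14, 37), (37, 60, -5), (-5, 60, 37), (37, 14, -28), (-28, 42, 23), (23, 50, -20), (-20, 30, 43), (43, 56, -7), (-7, 56, 43), (43, 30, -20), … (2 more)
cycles coincide ⇒ equivalent

yes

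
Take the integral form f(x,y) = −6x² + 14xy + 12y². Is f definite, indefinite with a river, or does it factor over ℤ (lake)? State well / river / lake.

D = b²−4ac = 14² − 4·(-6)·12 = 484
D = 22² is a perfect square ⇒ form factors over ℤ ⇒ lakes

lake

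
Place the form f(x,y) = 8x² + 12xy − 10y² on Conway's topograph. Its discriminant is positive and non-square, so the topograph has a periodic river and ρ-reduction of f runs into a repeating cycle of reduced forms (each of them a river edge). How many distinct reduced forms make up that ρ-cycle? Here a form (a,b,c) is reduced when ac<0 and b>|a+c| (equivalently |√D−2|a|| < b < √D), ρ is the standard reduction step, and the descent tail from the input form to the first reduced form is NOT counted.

D = 464, ⌊√D⌋ = 21
river: ρ → (-10,8,10)
river: ρ → (10,12,-8)
river: ρ → (-8,20,2)
river: ρ → (2,20,-8)
river: ρ → (-8,12,10)
river: ρ → (10,8,-10)
river: ρ → (-10,12,8)
river: ρ → (8,20,-2)
river: ρ → (-2,20,8)
river: ρ → (8,12,-10)
ρ-cycle length = 10 (tail of 0 descent steps not counted)

10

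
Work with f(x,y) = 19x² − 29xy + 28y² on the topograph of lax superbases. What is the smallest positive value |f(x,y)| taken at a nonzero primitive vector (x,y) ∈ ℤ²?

translate: b→9 (≡-29 mod 38), so (19,-29,28)→(19,9,18)
flip: (19,9,18)→(18,-9,19)
reduced (well bottom): (18,-9,19) with a≤c, −a<b≤a
well minimum = a = 18

18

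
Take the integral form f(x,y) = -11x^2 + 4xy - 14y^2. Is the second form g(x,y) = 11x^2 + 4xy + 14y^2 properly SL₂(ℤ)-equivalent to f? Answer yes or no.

D₁ = -600, D₂ = -600
f is negative-definite; reduce −f:
−f: reduced (well bottom): (11,-4,14) with a≤c, −a<b≤a
flip sign back: reduced form of f is (-11,4,-14)
g: reduced (well bottom): (11,4,14) with a≤c, −a<b≤a
reduced forms (-11, 4, -14) vs (11, 4, 14) ⇒ inequivalent

no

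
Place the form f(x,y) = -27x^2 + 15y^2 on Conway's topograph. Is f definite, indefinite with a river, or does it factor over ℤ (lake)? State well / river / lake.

D = b²−4ac = 0² − 4·(-27)·15 = 1620
D > 0 non-square ⇒ indefinite ⇒ periodic river

river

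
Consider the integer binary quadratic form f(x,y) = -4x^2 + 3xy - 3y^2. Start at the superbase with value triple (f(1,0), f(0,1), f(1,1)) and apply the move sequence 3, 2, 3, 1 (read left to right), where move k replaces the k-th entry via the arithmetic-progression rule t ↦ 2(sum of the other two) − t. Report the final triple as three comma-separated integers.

start (-4,-3,-4) = (f(1,0),f(0,1),f(1,1))
replace slot 3: 2·((-4)+(-3)) − (-4) = -10 → (-4,-3,-10)
replace slot 2: 2·((-4)+(-10)) − (-3) = -25 → (-4,-25,-10)
replace slot 3: 2·((-4)+(-25)) − (-10) = -48 → (-4,-25,-48)
replace slot 1: 2·((-25)+(-48)) − (-4) = -142 → (-142,-25,-48)

-142,-25,-48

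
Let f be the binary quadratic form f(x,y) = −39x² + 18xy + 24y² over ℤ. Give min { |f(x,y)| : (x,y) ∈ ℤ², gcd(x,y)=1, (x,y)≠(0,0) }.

river: ρ → (24,30,-33)
river: ρ → (-33,36,21)
river: ρ → (21,48,-21)
river: ρ → (-21,36,33)
river: ρ → (33,30,-24)
river: ρ → (-24,18,39)
river: ρ → (39,60,-3)
river: ρ → (-3,60,39)
river: ρ → (39,18,-24)
river: ρ → (-24,30,33)
river: ρ → (33,36,-21)
river: ρ → (-21,48,21)
river: ρ → (21,36,-33)
river: ρ → (-33,30,24)
river: ρ → (24,18,-39)
river: ρ → (-39,60,3)
river: ρ → (3,60,-39)
river: ρ → (-39,18,24)
closes: descent 0, river 18
min |a| on river = 3

3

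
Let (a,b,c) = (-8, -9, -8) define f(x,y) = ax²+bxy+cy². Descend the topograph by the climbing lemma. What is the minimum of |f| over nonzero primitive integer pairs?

translate: b→-7 (≡9 mod 16), so (8,9,8)→(8,-7,7)
flip: (8,-7,7)→(7,7,8)
reduced (well bottom): (7,7,8) with a≤c, −a<b≤a
well minimum |f| = |-7| = 7 (negative-definite)

7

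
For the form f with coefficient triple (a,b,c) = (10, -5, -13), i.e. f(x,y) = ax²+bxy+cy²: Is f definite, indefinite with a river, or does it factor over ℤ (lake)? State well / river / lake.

D = b²−4ac = (-5)² − 4·10·(-13) = 545
D > 0 non-square ⇒ indefinite ⇒ periodic river

river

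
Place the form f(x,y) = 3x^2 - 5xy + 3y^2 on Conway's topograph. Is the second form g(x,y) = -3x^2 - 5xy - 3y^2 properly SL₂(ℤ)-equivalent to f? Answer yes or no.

D₁ = -11, D₂ = -11
f: translate: b→1 (≡-5 mod 6), so (3,-5,3)→(3,1,1)
f: flip: (3,1,1)→(1,-1,3)
f: translate: b→1 (≡-1 mod 2), so (1,-1,3)→(1,1,3)
f: reduced (well bottom): (1,1,3) with a≤c, −a<b≤a
g is negative-definite; reduce −g:
−g: translate: b→-1 (≡5 mod 6), so (3,5,3)→(3,-1,1)
−g: flip: (3,-1,1)→(1,1,3)
−g: reduced (well bottom): (1,1,3) with a≤c, −a<b≤a
flip sign back: reduced form of g is (-1,-1,-3)
reduced forms (1, 1, 3) vs (-1, -1, -3) ⇒ inequivalent

no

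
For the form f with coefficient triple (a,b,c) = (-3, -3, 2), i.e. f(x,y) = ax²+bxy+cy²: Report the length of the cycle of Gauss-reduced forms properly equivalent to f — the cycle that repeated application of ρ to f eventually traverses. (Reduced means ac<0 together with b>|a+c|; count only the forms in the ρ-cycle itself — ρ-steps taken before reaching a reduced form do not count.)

D = 33, ⌊√D⌋ = 5
descent: ρ → (2,3,-3)  [lands on river]
river: ρ → (-3,3,2)
river: ρ → (2,5,-1)
river: ρ → (-1,5,2)
ρ-cycle length = 4 (tail of 1 descent step not counted)

4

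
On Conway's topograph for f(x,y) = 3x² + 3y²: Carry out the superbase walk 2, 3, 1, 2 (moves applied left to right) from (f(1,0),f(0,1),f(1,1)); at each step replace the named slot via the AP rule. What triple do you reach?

start (3,3,6) = (f(1,0),f(0,1),f(1,1))
replace slot 2: 2·(3+6) − 3 = 15 → (3,15,6)
replace slot 3: 2·(3+15) − 6 = 30 → (3,15,30)
replace slot 1: 2·(15+30) − 3 = 87 → (87,15,30)
replace slot 2: 2·(87+30) − 15 = 219 → (87,219,30)

87,219,30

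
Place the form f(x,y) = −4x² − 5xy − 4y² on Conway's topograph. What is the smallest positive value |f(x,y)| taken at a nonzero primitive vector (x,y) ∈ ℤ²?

translate: b→-3 (≡5 mod 8), so (4,5,4)→(4,-3,3)
flip: (4,-3,3)→(3,3,4)
reduced (well bottom): (3,3,4) with a≤c, −a<b≤a
well minimum |f| = |-3| = 3 (negative-definite)

3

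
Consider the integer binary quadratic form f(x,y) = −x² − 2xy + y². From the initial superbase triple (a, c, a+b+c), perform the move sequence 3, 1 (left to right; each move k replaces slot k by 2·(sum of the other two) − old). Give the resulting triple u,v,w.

start (-1,1,-2) = (f(1,0),f(0,1),f(1,1))
replace slot 3: 2·((-1)+1) − (-2) = 2 → (-1,1,2)
replace slot 1: 2·(1+2) − (-1) = 7 → (7,1,2)

7,1,2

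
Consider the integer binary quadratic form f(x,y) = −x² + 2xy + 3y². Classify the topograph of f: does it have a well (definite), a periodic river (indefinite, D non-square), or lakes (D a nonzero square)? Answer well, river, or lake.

D = b²−4ac = 2² − 4·(-1)·3 = 16
D = 4² is a perfect square ⇒ form factors over ℤ ⇒ lakes

lake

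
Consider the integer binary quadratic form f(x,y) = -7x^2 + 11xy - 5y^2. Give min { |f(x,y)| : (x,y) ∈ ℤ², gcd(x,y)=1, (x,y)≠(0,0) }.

translate: b→3 (≡-11 mod 14), so (7,-11,5)→(7,3,1)
flip: (7,3,1)→(1,-3,7)
translate: b→1 (≡-3 mod 2), so (1,-3,7)→(1,1,5)
reduced (well bottom): (1,1,5) with a≤c, −a<b≤a
well minimum |f| = |-1| = 1 (negative-definite)

1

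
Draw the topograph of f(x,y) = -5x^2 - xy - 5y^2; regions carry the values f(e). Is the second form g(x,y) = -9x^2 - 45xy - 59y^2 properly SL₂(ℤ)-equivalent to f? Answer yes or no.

D₁ = -99, D₂ = -99
f is negative-definite; reduce −f:
−f: reduced (well bottom): (5,1,5) with a≤c, −a<b≤a
flip sign back: reduced form of f is (-5,-1,-5)
g is negative-definite; reduce −g:
−g: translate: b→9 (≡45 mod 18), so (9,45,59)→(9,9,5)
−g: flip: (9,9,5)→(5,-9,9)
−g: translate: b→1 (≡-9 mod 10), so (5,-9,9)→(5,1,5)
−g: reduced (well bottom): (5,1,5) with a≤c, −a<b≤a
flip sign back: reduced form of g is (-5,-1,-5)
reduced forms (-5, -1, -5) vs (-5, -1, -5) ⇒ equivalent

yes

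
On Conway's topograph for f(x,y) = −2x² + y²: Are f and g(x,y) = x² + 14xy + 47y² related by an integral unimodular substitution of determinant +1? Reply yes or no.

D₁ = 8, D₂ = 8
river cycle of f (length 2): (1, 2, -1), (-1, 2, 1)
river cycle of g (length 2): (1, 2, -1), (-1, 2, 1)
cycles coincide ⇒ equivalent

yes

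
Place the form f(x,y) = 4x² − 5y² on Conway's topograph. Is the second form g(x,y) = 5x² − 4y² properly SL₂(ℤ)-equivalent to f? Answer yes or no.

D₁ = 80, D₂ = 80
river cycle of f (length 2): (4, 8, -1), (-1, 8, 4)
river cycle of g (length 2): (-4, 8, 1), (1, 8, -4)
cycles differ ⇒ inequivalent

no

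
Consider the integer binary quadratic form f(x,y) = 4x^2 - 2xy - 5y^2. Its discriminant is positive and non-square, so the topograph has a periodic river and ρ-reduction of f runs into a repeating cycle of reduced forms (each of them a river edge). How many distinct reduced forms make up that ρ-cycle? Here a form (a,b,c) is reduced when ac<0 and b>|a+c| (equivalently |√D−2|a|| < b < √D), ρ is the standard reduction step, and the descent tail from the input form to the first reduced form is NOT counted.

D = 84, ⌊√D⌋ = 9
descent: ρ → (-5,2,4)  [lands on river]
river: ρ → (4,6,-3)
river: ρ → (-3,6,4)
river: ρ → (4,2,-5)
river: ρ → (-5,8,1)
river: ρ → (1,8,-5)
ρ-cycle length = 6 (tail of 1 descent step not counted)

6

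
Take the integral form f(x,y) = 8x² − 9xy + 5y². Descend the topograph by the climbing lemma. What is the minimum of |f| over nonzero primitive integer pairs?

translate: b→7 (≡-9 mod 16), so (8,-9,5)→(8,7,4)
flip: (8,7,4)→(4,-7,8)
translate: b→1 (≡-7 mod 8), so (4,-7,8)→(4,1,5)
reduced (well bottom): (4,1,5) with a≤c, −a<b≤a
well minimum = a = 4

4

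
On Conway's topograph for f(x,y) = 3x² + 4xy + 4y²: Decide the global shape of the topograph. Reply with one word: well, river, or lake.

D = b²−4ac = 4² − 4·3·4 = -32
D < 0 ⇒ definite ⇒ every region one sign ⇒ single well

well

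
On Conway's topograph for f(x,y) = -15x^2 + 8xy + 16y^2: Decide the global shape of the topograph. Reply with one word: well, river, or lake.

D = b²−4ac = 8² − 4·(-15)·16 = 1024
D = 32² is a perfect square ⇒ form factors over ℤ ⇒ lakes

lake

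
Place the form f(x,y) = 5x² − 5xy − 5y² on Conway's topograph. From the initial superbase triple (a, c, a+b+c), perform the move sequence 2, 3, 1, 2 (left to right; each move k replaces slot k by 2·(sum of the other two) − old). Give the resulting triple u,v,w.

start (5,-5,-5) = (f(1,0),f(0,1),f(1,1))
replace slot 2: 2·(5+(-5)) − (-5) = 5 → (5,5,-5)
replace slot 3: 2·(5+5) − (-5) = 25 → (5,5,25)
replace slot 1: 2·(5+25) − 5 = 55 → (55,5,25)
replace slot 2: 2·(55+25) − 5 = 155 → (55,155,25)

55,155,25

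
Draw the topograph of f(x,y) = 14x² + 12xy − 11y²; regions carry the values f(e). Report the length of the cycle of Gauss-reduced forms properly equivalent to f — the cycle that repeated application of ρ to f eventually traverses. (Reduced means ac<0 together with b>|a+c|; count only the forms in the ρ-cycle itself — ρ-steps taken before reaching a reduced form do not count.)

D = 760, ⌊√D⌋ = 27
river: ρ → (-11,10,15)
river: ρ → (15,20,-6)
river: ρ → (-6,16,21)
river: ρ → (21,26,-1)
river: ρ → (-1,26,21)
river: ρ → (21,16,-6)
river: ρ → (-6,20,15)
river: ρ → (15,10,-11)
river: ρ → (-11,12,14)
river: ρ → (14,16,-9)
river: ρ → (-9,20,10)
river: ρ → (10,20,-9)
river: ρ → (-9,16,14)
river: ρ → (14,12,-11)
ρ-cycle length = 14 (tail of 0 descent steps not counted)

14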